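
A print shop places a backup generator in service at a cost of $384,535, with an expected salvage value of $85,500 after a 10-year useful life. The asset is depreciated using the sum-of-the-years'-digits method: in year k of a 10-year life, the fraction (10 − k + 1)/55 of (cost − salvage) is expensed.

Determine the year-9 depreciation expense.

$10,874

Depreciable base = $384,535 − $85,500 = $299,035.
Sum of the years' digits = 10+9+8+7+6+5+4+3+2+1 = 55.
Year 1: $299,035 × 10/55 = $54,370. Book value $330,165.
Year 2: $299,035 × 9/55 = $48,933. Book value $281,232.
Year 3: $299,035 × 8/55 = $43,496. Book value $237,736.
Year 4: $299,035 × 7/55 = $38,059. Book value $199,677.
Year 5: $299,035 × 6/55 = $32,622. Book value $167,055.
Year 6: $299,035 × 5/55 = $27,185. Book value $139,870.
Year 7: $299,035 × 4/55 = $21,748. Book value $118,122.
Year 8: $299,035 × 3/55 = $16,311. Book value $101,811.
Year 9: $299,035 × 2/55 = $10,874. Book value $90,937.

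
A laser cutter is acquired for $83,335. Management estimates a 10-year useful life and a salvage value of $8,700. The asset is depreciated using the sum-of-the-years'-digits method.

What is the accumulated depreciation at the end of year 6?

$61,065

Depreciable base = $83,335 − $8,700 = $74,635.
Sum of the years' digits = 10+9+8+7+6+5+4+3+2+1 = 55.
Year 1: $74,635 × 10/55 = $13,570. Book value $69,765.
Year 2: $74,635 × 9/55 = $12,213. Book value $57,552.
Year 3: $74,635 × 8/55 = $10,856. Book value $46,696.
Year 4: $74,635 × 7/55 = $9,499. Book value $37,197.
Year 5: $74,635 × 6/55 = $8,142. Book value $29,055.
Year 6: $74,635 × 5/55 = $6,785. Book value $22,270.
Accumulated through year 6 = $83,335 − $22,270 = $61,065.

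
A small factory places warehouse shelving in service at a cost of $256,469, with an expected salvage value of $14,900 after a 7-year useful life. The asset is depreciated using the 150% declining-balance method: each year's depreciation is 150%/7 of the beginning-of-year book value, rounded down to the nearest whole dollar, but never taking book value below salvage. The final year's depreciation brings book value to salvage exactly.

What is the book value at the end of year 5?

$76,801

Depreciable base = $256,469 − $14,900 = $241,569.
Year 1: ⌊$256,469 × 150%/7⌋ = $54,957. Book value $201,512.
Year 2: ⌊$201,512 × 150%/7⌋ = $43,181. Book value $158,331.
Year 3: ⌊$158,331 × 150%/7⌋ = $33,928. Book value $124,403.
Year 4: ⌊$124,403 × 150%/7⌋ = $26,657. Book value $97,746.
Year 5: ⌊$97,746 × 150%/7⌋ = $20,945. Book value $76,801.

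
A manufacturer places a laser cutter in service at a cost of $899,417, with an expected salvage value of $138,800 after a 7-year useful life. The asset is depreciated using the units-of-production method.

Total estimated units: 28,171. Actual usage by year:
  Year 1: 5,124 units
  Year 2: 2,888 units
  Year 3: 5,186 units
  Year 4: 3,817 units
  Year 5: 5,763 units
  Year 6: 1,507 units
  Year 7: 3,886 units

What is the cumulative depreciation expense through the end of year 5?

$615,006

Depreciable base = $899,417 − $138,800 = $760,617.
Rate = $760,617 / 28,171 units = $27 per unit.
Year 1: 5,124 × $27 = $138,348. Book value $761,069.
Year 2: 2,888 × $27 = $77,976. Book value $683,093.
Year 3: 5,186 × $27 = $140,022. Book value $543,071.
Year 4: 3,817 × $27 = $103,059. Book value $440,012.
Year 5: 5,763 × $27 = $155,601. Book value $284,411.
Accumulated through year 5 = $899,417 − $284,411 = $615,006.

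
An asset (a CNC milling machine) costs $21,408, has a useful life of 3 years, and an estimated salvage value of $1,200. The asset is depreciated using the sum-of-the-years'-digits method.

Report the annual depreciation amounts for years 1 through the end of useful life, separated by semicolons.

$10,104; $6,736; $3,368

Depreciable base = $21,408 − $1,200 = $20,208.
Sum of the years' digits = 3+2+1 = 6.
Year 1: $20,208 × 3/6 = $10,104. Book value $11,304.
Year 2: $20,208 × 2/6 = $6,736. Book value $4,568.
Year 3: $20,208 × 1/6 = $3,368. Book value $1,200.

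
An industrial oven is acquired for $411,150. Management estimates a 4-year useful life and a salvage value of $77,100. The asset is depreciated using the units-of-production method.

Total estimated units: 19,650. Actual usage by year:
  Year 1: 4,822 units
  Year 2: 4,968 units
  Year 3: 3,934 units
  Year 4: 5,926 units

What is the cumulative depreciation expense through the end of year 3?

$233,308

Depreciable base = $411,150 − $77,100 = $334,050.
Rate = $334,050 / 19,650 units = $17 per unit.
Year 1: 4,822 × $17 = $81,974. Book value $329,176.
Year 2: 4,968 × $17 = $84,456. Book value $244,720.
Year 3: 3,934 × $17 = $66,878. Book value $177,842.
Accumulated through year 3 = $411,150 − $177,842 = $233,308.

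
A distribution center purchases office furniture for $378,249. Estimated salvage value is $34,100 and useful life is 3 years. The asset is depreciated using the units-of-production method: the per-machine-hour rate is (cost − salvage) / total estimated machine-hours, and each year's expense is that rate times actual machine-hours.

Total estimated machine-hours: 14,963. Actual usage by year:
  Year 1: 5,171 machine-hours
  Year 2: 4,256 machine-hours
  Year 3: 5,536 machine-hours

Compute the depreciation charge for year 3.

Depreciable base = $378,249 − $34,100 = $344,149.
Rate = $344,149 / 14,963 machine-hours = $23 per machine-hour.
Year 1: 5,171 × $23 = $118,933. Book value $259,316.
Year 2: 4,256 × $23 = $97,888. Book value $161,428.
Year 3: 5,536 × $23 = $127,328. Book value $34,100.

$127,328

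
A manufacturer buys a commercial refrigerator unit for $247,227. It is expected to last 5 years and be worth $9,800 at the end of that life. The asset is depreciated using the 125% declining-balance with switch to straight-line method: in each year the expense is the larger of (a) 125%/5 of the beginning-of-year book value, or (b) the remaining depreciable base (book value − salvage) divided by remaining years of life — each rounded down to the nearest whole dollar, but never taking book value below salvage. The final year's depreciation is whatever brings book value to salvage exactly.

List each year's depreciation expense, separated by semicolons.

$61,806; $46,355; $43,088; $43,089; $43,089

Depreciable base = $247,227 − $9,800 = $237,427.
Year 1: DB = ⌊$247,227 × 125%/5⌋ = $61,806; SL = ⌊$237,427/5⌋ = $47,485 → take DB $61,806. Book value $185,421.
Year 2: DB = ⌊$185,421 × 125%/5⌋ = $46,355; SL = ⌊$175,621/4⌋ = $43,905 → take DB $46,355. Book value $139,066.
Year 3: DB = ⌊$139,066 × 125%/5⌋ = $34,766; SL = ⌊$129,266/3⌋ = $43,088 → take SL $43,088. Book value $95,978.
Year 4: DB = ⌊$95,978 × 125%/5⌋ = $23,994; SL = ⌊$86,178/2⌋ = $43,089 → take SL $43,089. Book value $52,889.
Year 5 (final): $52,889 − $9,800 = $43,089. Book value $9,800.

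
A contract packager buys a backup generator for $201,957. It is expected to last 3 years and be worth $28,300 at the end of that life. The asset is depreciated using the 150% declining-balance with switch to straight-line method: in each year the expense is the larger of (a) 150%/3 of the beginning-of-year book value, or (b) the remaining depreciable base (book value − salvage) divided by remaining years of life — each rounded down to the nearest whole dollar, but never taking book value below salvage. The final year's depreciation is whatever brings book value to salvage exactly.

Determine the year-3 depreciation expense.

Depreciable base = $201,957 − $28,300 = $173,657.
Year 1: DB = ⌊$201,957 × 150%/3⌋ = $100,978; SL = ⌊$173,657/3⌋ = $57,885 → take DB $100,978. Book value $100,979.
Year 2: DB = ⌊$100,979 × 150%/3⌋ = $50,489; SL = ⌊$72,679/2⌋ = $36,339 → take DB $50,489. Book value $50,490.
Year 3 (final): $50,490 − $28,300 = $22,190. Book value $28,300.

$22,190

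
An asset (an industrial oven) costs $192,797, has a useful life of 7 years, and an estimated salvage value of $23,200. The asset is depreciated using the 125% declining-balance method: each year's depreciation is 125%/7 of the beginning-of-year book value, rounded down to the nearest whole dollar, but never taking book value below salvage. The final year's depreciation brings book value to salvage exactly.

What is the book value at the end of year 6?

$59,229

Depreciable base = $192,797 − $23,200 = $169,597.
Year 1: ⌊$192,797 × 125%/7⌋ = $34,428. Book value $158,369.
Year 2: ⌊$158,369 × 125%/7⌋ = $28,280. Book value $130,089.
Year 3: ⌊$130,089 × 125%/7⌋ = $23,230. Book value $106,859.
Year 4: ⌊$106,859 × 125%/7⌋ = $19,081. Book value $87,778.
Year 5: ⌊$87,778 × 125%/7⌋ = $15,674. Book value $72,104.
Year 6: ⌊$72,104 × 125%/7⌋ = $12,875. Book value $59,229.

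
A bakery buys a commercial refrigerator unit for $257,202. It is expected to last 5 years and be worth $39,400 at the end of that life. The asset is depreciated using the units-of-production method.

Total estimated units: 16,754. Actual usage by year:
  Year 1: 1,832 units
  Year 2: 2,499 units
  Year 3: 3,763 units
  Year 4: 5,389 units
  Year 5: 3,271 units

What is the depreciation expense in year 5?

$42,523

Depreciable base = $257,202 − $39,400 = $217,802.
Rate = $217,802 / 16,754 units = $13 per unit.
Year 1: 1,832 × $13 = $23,816. Book value $233,386.
Year 2: 2,499 × $13 = $32,487. Book value $200,899.
Year 3: 3,763 × $13 = $48,919. Book value $151,980.
Year 4: 5,389 × $13 = $70,057. Book value $81,923.
Year 5: 3,271 × $13 = $42,523. Book value $39,400.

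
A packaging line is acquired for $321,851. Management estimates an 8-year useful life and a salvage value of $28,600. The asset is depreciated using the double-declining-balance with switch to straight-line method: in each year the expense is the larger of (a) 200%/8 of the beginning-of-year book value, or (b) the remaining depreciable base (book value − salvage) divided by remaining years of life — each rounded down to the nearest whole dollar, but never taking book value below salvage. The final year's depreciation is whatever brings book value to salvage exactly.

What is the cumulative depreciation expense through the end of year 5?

Depreciable base = $321,851 − $28,600 = $293,251.
Year 1: DB = ⌊$321,851 × 200%/8⌋ = $80,462; SL = ⌊$293,251/8⌋ = $36,656 → take DB $80,462. Book value $241,389.
Year 2: DB = ⌊$241,389 × 200%/8⌋ = $60,347; SL = ⌊$212,789/7⌋ = $30,398 → take DB $60,347. Book value $181,042.
Year 3: DB = ⌊$181,042 × 200%/8⌋ = $45,260; SL = ⌊$152,442/6⌋ = $25,407 → take DB $45,260. Book value $135,782.
Year 4: DB = ⌊$135,782 × 200%/8⌋ = $33,945; SL = ⌊$107,182/5⌋ = $21,436 → take DB $33,945. Book value $101,837.
Year 5: DB = ⌊$101,837 × 200%/8⌋ = $25,459; SL = ⌊$73,237/4⌋ = $18,309 → take DB $25,459. Book value $76,378.
Accumulated through year 5 = $321,851 − $76,378 = $245,473.

$245,473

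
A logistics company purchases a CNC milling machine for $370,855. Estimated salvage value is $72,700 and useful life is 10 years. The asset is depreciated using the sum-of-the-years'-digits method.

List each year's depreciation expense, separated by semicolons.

Depreciable base = $370,855 − $72,700 = $298,155.
Sum of the years' digits = 10+9+8+7+6+5+4+3+2+1 = 55.
Year 1: $298,155 × 10/55 = $54,210. Book value $316,645.
Year 2: $298,155 × 9/55 = $48,789. Book value $267,856.
Year 3: $298,155 × 8/55 = $43,368. Book value $224,488.
Year 4: $298,155 × 7/55 = $37,947. Book value $186,541.
Year 5: $298,155 × 6/55 = $32,526. Book value $154,015.
Year 6: $298,155 × 5/55 = $27,105. Book value $126,910.
Year 7: $298,155 × 4/55 = $21,684. Book value $105,226.
Year 8: $298,155 × 3/55 = $16,263. Book value $88,963.
Year 9: $298,155 × 2/55 = $10,842. Book value $78,121.
Year 10: $298,155 × 1/55 = $5,421. Book value $72,700.

$54,210; $48,789; $43,368; $37,947; $32,526; $27,105; $21,684; $16,263; $10,842; $5,421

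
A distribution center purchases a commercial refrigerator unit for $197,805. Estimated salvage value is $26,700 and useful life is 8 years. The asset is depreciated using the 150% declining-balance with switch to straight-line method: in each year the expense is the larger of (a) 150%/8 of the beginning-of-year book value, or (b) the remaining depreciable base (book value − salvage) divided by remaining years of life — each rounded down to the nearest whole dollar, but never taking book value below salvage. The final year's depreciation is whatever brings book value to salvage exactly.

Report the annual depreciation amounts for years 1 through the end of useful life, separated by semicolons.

$37,088; $30,134; $24,484; $19,893; $16,163; $14,447; $14,448; $14,448

Depreciable base = $197,805 − $26,700 = $171,105.
Year 1: DB = ⌊$197,805 × 150%/8⌋ = $37,088; SL = ⌊$171,105/8⌋ = $21,388 → take DB $37,088. Book value $160,717.
Year 2: DB = ⌊$160,717 × 150%/8⌋ = $30,134; SL = ⌊$134,017/7⌋ = $19,145 → take DB $30,134. Book value $130,583.
Year 3: DB = ⌊$130,583 × 150%/8⌋ = $24,484; SL = ⌊$103,883/6⌋ = $17,313 → take DB $24,484. Book value $106,099.
Year 4: DB = ⌊$106,099 × 150%/8⌋ = $19,893; SL = ⌊$79,399/5⌋ = $15,879 → take DB $19,893. Book value $86,206.
Year 5: DB = ⌊$86,206 × 150%/8⌋ = $16,163; SL = ⌊$59,506/4⌋ = $14,876 → take DB $16,163. Book value $70,043.
Year 6: DB = ⌊$70,043 × 150%/8⌋ = $13,133; SL = ⌊$43,343/3⌋ = $14,447 → take SL $14,447. Book value $55,596.
Year 7: DB = ⌊$55,596 × 150%/8⌋ = $10,424; SL = ⌊$28,896/2⌋ = $14,448 → take SL $14,448. Book value $41,148.
Year 8 (final): $41,148 − $26,700 = $14,448. Book value $26,700.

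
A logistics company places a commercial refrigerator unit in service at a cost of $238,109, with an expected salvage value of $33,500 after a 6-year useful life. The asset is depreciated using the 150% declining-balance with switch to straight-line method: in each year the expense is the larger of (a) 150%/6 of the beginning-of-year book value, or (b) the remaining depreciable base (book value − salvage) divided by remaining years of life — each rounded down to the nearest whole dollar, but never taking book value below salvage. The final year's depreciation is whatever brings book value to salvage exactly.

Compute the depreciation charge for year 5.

$20,920

Depreciable base = $238,109 − $33,500 = $204,609.
Year 1: DB = ⌊$238,109 × 150%/6⌋ = $59,527; SL = ⌊$204,609/6⌋ = $34,101 → take DB $59,527. Book value $178,582.
Year 2: DB = ⌊$178,582 × 150%/6⌋ = $44,645; SL = ⌊$145,082/5⌋ = $29,016 → take DB $44,645. Book value $133,937.
Year 3: DB = ⌊$133,937 × 150%/6⌋ = $33,484; SL = ⌊$100,437/4⌋ = $25,109 → take DB $33,484. Book value $100,453.
Year 4: DB = ⌊$100,453 × 150%/6⌋ = $25,113; SL = ⌊$66,953/3⌋ = $22,317 → take DB $25,113. Book value $75,340.
Year 5: DB = ⌊$75,340 × 150%/6⌋ = $18,835; SL = ⌊$41,840/2⌋ = $20,920 → take SL $20,920. Book value $54,420.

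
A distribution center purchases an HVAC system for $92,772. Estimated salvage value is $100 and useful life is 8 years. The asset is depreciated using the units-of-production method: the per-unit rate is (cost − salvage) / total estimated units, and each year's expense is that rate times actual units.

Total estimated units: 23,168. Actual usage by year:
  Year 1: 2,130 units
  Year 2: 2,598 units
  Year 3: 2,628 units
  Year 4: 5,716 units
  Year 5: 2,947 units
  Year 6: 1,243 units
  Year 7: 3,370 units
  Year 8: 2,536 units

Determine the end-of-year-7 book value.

$10,244

Depreciable base = $92,772 − $100 = $92,672.
Rate = $92,672 / 23,168 units = $4 per unit.
Year 1: 2,130 × $4 = $8,520. Book value $84,252.
Year 2: 2,598 × $4 = $10,392. Book value $73,860.
Year 3: 2,628 × $4 = $10,512. Book value $63,348.
Year 4: 5,716 × $4 = $22,864. Book value $40,484.
Year 5: 2,947 × $4 = $11,788. Book value $28,696.
Year 6: 1,243 × $4 = $4,972. Book value $23,724.
Year 7: 3,370 × $4 = $13,480. Book value $10,244.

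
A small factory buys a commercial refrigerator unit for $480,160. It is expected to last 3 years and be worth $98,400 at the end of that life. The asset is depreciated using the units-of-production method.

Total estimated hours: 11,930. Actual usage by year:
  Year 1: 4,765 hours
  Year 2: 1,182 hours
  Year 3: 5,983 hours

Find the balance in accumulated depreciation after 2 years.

Depreciable base = $480,160 − $98,400 = $381,760.
Rate = $381,760 / 11,930 hours = $32 per hour.
Year 1: 4,765 × $32 = $152,480. Book value $327,680.
Year 2: 1,182 × $32 = $37,824. Book value $289,856.
Accumulated through year 2 = $480,160 − $289,856 = $190,304.

$190,304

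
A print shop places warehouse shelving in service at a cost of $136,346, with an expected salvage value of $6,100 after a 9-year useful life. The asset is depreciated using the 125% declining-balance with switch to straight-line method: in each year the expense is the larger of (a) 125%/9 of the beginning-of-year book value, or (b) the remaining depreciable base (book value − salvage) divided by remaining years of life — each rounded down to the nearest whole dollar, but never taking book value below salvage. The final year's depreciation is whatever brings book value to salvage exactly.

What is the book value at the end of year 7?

$33,088

Depreciable base = $136,346 − $6,100 = $130,246.
Year 1: DB = ⌊$136,346 × 125%/9⌋ = $18,936; SL = ⌊$130,246/9⌋ = $14,471 → take DB $18,936. Book value $117,410.
Year 2: DB = ⌊$117,410 × 125%/9⌋ = $16,306; SL = ⌊$111,310/8⌋ = $13,913 → take DB $16,306. Book value $101,104.
Year 3: DB = ⌊$101,104 × 125%/9⌋ = $14,042; SL = ⌊$95,004/7⌋ = $13,572 → take DB $14,042. Book value $87,062.
Year 4: DB = ⌊$87,062 × 125%/9⌋ = $12,091; SL = ⌊$80,962/6⌋ = $13,493 → take SL $13,493. Book value $73,569.
Year 5: DB = ⌊$73,569 × 125%/9⌋ = $10,217; SL = ⌊$67,469/5⌋ = $13,493 → take SL $13,493. Book value $60,076.
Year 6: DB = ⌊$60,076 × 125%/9⌋ = $8,343; SL = ⌊$53,976/4⌋ = $13,494 → take SL $13,494. Book value $46,582.
Year 7: DB = ⌊$46,582 × 125%/9⌋ = $6,469; SL = ⌊$40,482/3⌋ = $13,494 → take SL $13,494. Book value $33,088.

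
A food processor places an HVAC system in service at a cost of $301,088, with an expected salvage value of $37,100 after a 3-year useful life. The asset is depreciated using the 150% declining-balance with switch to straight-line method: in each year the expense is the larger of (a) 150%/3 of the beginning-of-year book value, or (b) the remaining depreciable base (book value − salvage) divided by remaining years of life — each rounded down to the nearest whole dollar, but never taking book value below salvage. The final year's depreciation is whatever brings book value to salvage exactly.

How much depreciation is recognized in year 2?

Depreciable base = $301,088 − $37,100 = $263,988.
Year 1: DB = ⌊$301,088 × 150%/3⌋ = $150,544; SL = ⌊$263,988/3⌋ = $87,996 → take DB $150,544. Book value $150,544.
Year 2: DB = ⌊$150,544 × 150%/3⌋ = $75,272; SL = ⌊$113,444/2⌋ = $56,722 → take DB $75,272. Book value $75,272.

$75,272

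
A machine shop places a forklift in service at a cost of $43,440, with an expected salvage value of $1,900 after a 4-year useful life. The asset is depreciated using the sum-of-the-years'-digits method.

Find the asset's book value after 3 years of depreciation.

$6,054

Depreciable base = $43,440 − $1,900 = $41,540.
Sum of the years' digits = 4+3+2+1 = 10.
Year 1: $41,540 × 4/10 = $16,616. Book value $26,824.
Year 2: $41,540 × 3/10 = $12,462. Book value $14,362.
Year 3: $41,540 × 2/10 = $8,308. Book value $6,054.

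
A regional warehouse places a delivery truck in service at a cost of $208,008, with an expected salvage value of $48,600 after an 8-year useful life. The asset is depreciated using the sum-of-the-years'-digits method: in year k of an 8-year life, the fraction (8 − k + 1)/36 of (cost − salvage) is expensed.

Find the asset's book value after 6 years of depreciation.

$61,884

Depreciable base = $208,008 − $48,600 = $159,408.
Sum of the years' digits = 8+7+6+5+4+3+2+1 = 36.
Year 1: $159,408 × 8/36 = $35,424. Book value $172,584.
Year 2: $159,408 × 7/36 = $30,996. Book value $141,588.
Year 3: $159,408 × 6/36 = $26,568. Book value $115,020.
Year 4: $159,408 × 5/36 = $22,140. Book value $92,880.
Year 5: $159,408 × 4/36 = $17,712. Book value $75,168.
Year 6: $159,408 × 3/36 = $13,284. Book value $61,884.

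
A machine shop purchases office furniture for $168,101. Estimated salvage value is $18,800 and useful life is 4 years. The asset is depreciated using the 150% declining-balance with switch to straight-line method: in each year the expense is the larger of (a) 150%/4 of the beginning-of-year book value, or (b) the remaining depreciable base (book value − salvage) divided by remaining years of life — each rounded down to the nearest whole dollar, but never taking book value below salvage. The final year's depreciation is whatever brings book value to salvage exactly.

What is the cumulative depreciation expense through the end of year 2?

Depreciable base = $168,101 − $18,800 = $149,301.
Year 1: DB = ⌊$168,101 × 150%/4⌋ = $63,037; SL = ⌊$149,301/4⌋ = $37,325 → take DB $63,037. Book value $105,064.
Year 2: DB = ⌊$105,064 × 150%/4⌋ = $39,399; SL = ⌊$86,264/3⌋ = $28,754 → take DB $39,399. Book value $65,665.
Accumulated through year 2 = $168,101 − $65,665 = $102,436.

$102,436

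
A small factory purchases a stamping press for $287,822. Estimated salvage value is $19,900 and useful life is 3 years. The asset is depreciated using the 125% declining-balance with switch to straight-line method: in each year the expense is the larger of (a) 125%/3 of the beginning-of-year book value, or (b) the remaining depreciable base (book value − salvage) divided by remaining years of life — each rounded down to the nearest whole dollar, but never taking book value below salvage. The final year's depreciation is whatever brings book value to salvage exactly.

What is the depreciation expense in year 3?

Depreciable base = $287,822 − $19,900 = $267,922.
Year 1: DB = ⌊$287,822 × 125%/3⌋ = $119,925; SL = ⌊$267,922/3⌋ = $89,307 → take DB $119,925. Book value $167,897.
Year 2: DB = ⌊$167,897 × 125%/3⌋ = $69,957; SL = ⌊$147,997/2⌋ = $73,998 → take SL $73,998. Book value $93,899.
Year 3 (final): $93,899 − $19,900 = $73,999. Book value $19,900.

$73,999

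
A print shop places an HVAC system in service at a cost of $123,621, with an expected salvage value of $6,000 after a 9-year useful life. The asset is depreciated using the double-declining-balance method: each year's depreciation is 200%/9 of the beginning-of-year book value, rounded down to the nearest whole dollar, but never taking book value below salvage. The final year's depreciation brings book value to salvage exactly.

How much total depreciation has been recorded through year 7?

$102,334

Depreciable base = $123,621 − $6,000 = $117,621.
Year 1: ⌊$123,621 × 200%/9⌋ = $27,471. Book value $96,150.
Year 2: ⌊$96,150 × 200%/9⌋ = $21,366. Book value $74,784.
Year 3: ⌊$74,784 × 200%/9⌋ = $16,618. Book value $58,166.
Year 4: ⌊$58,166 × 200%/9⌋ = $12,925. Book value $45,241.
Year 5: ⌊$45,241 × 200%/9⌋ = $10,053. Book value $35,188.
Year 6: ⌊$35,188 × 200%/9⌋ = $7,819. Book value $27,369.
Year 7: ⌊$27,369 × 200%/9⌋ = $6,082. Book value $21,287.
Accumulated through year 7 = $123,621 − $21,287 = $102,334.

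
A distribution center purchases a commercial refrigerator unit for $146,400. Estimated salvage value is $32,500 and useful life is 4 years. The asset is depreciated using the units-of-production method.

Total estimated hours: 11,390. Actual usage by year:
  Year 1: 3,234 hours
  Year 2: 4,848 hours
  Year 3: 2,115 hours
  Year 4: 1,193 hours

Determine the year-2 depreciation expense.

Depreciable base = $146,400 − $32,500 = $113,900.
Rate = $113,900 / 11,390 hours = $10 per hour.
Year 1: 3,234 × $10 = $32,340. Book value $114,060.
Year 2: 4,848 × $10 = $48,480. Book value $65,580.

$48,480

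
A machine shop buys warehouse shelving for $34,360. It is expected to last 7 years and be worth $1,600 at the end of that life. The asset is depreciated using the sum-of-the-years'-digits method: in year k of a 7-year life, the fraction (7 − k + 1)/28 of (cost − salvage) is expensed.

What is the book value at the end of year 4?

Depreciable base = $34,360 − $1,600 = $32,760.
Sum of the years' digits = 7+6+5+4+3+2+1 = 28.
Year 1: $32,760 × 7/28 = $8,190. Book value $26,170.
Year 2: $32,760 × 6/28 = $7,020. Book value $19,150.
Year 3: $32,760 × 5/28 = $5,850. Book value $13,300.
Year 4: $32,760 × 4/28 = $4,680. Book value $8,620.

$8,620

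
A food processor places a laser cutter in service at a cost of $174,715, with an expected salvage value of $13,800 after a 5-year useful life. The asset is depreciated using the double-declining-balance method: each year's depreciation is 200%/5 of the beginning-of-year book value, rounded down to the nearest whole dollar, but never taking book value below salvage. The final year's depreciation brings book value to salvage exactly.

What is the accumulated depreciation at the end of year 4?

$152,071

Depreciable base = $174,715 − $13,800 = $160,915.
Year 1: ⌊$174,715 × 200%/5⌋ = $69,886. Book value $104,829.
Year 2: ⌊$104,829 × 200%/5⌋ = $41,931. Book value $62,898.
Year 3: ⌊$62,898 × 200%/5⌋ = $25,159. Book value $37,739.
Year 4: ⌊$37,739 × 200%/5⌋ = $15,095. Book value $22,644.
Accumulated through year 4 = $174,715 − $22,644 = $152,071.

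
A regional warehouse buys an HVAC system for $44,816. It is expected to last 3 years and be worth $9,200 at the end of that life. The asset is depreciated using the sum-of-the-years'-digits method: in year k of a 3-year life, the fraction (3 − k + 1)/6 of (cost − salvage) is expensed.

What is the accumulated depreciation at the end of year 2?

Depreciable base = $44,816 − $9,200 = $35,616.
Sum of the years' digits = 3+2+1 = 6.
Year 1: $35,616 × 3/6 = $17,808. Book value $27,008.
Year 2: $35,616 × 2/6 = $11,872. Book value $15,136.
Accumulated through year 2 = $44,816 − $15,136 = $29,680.

$29,680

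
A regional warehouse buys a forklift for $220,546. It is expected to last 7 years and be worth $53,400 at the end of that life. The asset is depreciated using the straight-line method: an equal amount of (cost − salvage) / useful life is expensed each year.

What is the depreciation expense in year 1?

Depreciable base = $220,546 − $53,400 = $167,146.
Annual expense = $167,146 / 7 = $23,878.

$23,878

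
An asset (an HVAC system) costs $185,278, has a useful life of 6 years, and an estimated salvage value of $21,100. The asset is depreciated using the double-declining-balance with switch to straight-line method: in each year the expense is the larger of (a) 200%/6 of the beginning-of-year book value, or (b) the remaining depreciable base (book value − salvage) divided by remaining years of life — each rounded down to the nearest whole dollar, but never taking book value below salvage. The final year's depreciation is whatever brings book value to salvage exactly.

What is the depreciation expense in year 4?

Depreciable base = $185,278 − $21,100 = $164,178.
Year 1: DB = ⌊$185,278 × 200%/6⌋ = $61,759; SL = ⌊$164,178/6⌋ = $27,363 → take DB $61,759. Book value $123,519.
Year 2: DB = ⌊$123,519 × 200%/6⌋ = $41,173; SL = ⌊$102,419/5⌋ = $20,483 → take DB $41,173. Book value $82,346.
Year 3: DB = ⌊$82,346 × 200%/6⌋ = $27,448; SL = ⌊$61,246/4⌋ = $15,311 → take DB $27,448. Book value $54,898.
Year 4: DB = ⌊$54,898 × 200%/6⌋ = $18,299; SL = ⌊$33,798/3⌋ = $11,266 → take DB $18,299. Book value $36,599.

$18,299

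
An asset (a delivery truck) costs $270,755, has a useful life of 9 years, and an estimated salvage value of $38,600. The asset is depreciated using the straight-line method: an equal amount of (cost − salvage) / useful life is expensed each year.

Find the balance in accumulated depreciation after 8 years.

$206,360

Depreciable base = $270,755 − $38,600 = $232,155.
Annual expense = $232,155 / 9 = $25,795.
End of year 1: book value $244,960.
End of year 2: book value $219,165.
End of year 3: book value $193,370.
End of year 4: book value $167,575.
End of year 5: book value $141,780.
End of year 6: book value $115,985.
End of year 7: book value $90,190.
End of year 8: book value $64,395.
Accumulated through year 8 = $270,755 − $64,395 = $206,360.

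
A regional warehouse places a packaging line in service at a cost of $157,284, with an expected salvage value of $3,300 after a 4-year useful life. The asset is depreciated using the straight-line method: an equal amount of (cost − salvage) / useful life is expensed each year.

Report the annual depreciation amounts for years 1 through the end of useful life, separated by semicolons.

$38,496; $38,496; $38,496; $38,496

Depreciable base = $157,284 − $3,300 = $153,984.
Annual expense = $153,984 / 4 = $38,496.
End of year 1: book value $118,788.
End of year 2: book value $80,292.
End of year 3: book value $41,796.
End of year 4: book value $3,300.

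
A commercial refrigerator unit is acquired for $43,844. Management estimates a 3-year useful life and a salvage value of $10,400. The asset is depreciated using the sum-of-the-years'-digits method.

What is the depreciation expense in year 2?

$11,148

Depreciable base = $43,844 − $10,400 = $33,444.
Sum of the years' digits = 3+2+1 = 6.
Year 1: $33,444 × 3/6 = $16,722. Book value $27,122.
Year 2: $33,444 × 2/6 = $11,148. Book value $15,974.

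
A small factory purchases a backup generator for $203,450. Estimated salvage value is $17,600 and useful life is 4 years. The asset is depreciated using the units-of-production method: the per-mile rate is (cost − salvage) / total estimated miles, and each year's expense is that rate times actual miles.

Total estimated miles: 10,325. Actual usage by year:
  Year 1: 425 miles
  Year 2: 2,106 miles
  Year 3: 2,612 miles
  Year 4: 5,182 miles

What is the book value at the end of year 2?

$157,892

Depreciable base = $203,450 − $17,600 = $185,850.
Rate = $185,850 / 10,325 miles = $18 per mile.
Year 1: 425 × $18 = $7,650. Book value $195,800.
Year 2: 2,106 × $18 = $37,908. Book value $157,892.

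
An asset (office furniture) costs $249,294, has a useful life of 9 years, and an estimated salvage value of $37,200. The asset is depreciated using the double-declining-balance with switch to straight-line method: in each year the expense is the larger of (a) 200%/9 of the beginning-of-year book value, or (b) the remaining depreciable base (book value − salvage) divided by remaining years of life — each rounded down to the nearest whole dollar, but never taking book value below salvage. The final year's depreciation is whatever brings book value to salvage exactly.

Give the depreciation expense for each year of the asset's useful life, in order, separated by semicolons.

$55,398; $43,088; $33,512; $26,065; $20,273; $15,768; $12,264; $5,726; $0

Depreciable base = $249,294 − $37,200 = $212,094.
Year 1: DB = ⌊$249,294 × 200%/9⌋ = $55,398; SL = ⌊$212,094/9⌋ = $23,566 → take DB $55,398. Book value $193,896.
Year 2: DB = ⌊$193,896 × 200%/9⌋ = $43,088; SL = ⌊$156,696/8⌋ = $19,587 → take DB $43,088. Book value $150,808.
Year 3: DB = ⌊$150,808 × 200%/9⌋ = $33,512; SL = ⌊$113,608/7⌋ = $16,229 → take DB $33,512. Book value $117,296.
Year 4: DB = ⌊$117,296 × 200%/9⌋ = $26,065; SL = ⌊$80,096/6⌋ = $13,349 → take DB $26,065. Book value $91,231.
Year 5: DB = ⌊$91,231 × 200%/9⌋ = $20,273; SL = ⌊$54,031/5⌋ = $10,806 → take DB $20,273. Book value $70,958.
Year 6: DB = ⌊$70,958 × 200%/9⌋ = $15,768; SL = ⌊$33,758/4⌋ = $8,439 → take DB $15,768. Book value $55,190.
Year 7: DB = ⌊$55,190 × 200%/9⌋ = $12,264; SL = ⌊$17,990/3⌋ = $5,996 → take DB $12,264. Book value $42,926.
Year 8: DB = ⌊$42,926 × 200%/9⌋ = $9,539; SL = ⌊$5,726/2⌋ = $2,863 → take DB $9,539, capped at $5,726. Book value $37,200.
Year 9 (final): $37,200 − $37,200 = $0. Book value $37,200.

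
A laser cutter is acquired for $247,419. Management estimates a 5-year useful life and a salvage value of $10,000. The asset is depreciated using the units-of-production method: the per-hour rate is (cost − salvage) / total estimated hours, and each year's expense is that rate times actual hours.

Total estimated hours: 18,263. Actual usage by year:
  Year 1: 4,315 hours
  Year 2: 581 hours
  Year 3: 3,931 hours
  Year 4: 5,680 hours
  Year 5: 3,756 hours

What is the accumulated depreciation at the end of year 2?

Depreciable base = $247,419 − $10,000 = $237,419.
Rate = $237,419 / 18,263 hours = $13 per hour.
Year 1: 4,315 × $13 = $56,095. Book value $191,324.
Year 2: 581 × $13 = $7,553. Book value $183,771.
Accumulated through year 2 = $247,419 − $183,771 = $63,648.

$63,648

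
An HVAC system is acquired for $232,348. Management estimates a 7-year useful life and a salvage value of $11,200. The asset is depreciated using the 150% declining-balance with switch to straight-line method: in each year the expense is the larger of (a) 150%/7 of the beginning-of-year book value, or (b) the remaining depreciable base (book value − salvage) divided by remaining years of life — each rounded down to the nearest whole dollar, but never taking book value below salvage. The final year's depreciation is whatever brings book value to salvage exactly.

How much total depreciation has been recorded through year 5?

$170,396

Depreciable base = $232,348 − $11,200 = $221,148.
Year 1: DB = ⌊$232,348 × 150%/7⌋ = $49,788; SL = ⌊$221,148/7⌋ = $31,592 → take DB $49,788. Book value $182,560.
Year 2: DB = ⌊$182,560 × 150%/7⌋ = $39,120; SL = ⌊$171,360/6⌋ = $28,560 → take DB $39,120. Book value $143,440.
Year 3: DB = ⌊$143,440 × 150%/7⌋ = $30,737; SL = ⌊$132,240/5⌋ = $26,448 → take DB $30,737. Book value $112,703.
Year 4: DB = ⌊$112,703 × 150%/7⌋ = $24,150; SL = ⌊$101,503/4⌋ = $25,375 → take SL $25,375. Book value $87,328.
Year 5: DB = ⌊$87,328 × 150%/7⌋ = $18,713; SL = ⌊$76,128/3⌋ = $25,376 → take SL $25,376. Book value $61,952.
Accumulated through year 5 = $232,348 − $61,952 = $170,396.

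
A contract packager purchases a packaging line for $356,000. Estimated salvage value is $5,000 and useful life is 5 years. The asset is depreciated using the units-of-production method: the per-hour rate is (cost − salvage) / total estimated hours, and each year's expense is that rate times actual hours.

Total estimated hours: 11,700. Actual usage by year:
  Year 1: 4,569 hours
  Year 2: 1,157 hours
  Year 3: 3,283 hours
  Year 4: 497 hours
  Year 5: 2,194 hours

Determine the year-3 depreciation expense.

Depreciable base = $356,000 − $5,000 = $351,000.
Rate = $351,000 / 11,700 hours = $30 per hour.
Year 1: 4,569 × $30 = $137,070. Book value $218,930.
Year 2: 1,157 × $30 = $34,710. Book value $184,220.
Year 3: 3,283 × $30 = $98,490. Book value $85,730.

$98,490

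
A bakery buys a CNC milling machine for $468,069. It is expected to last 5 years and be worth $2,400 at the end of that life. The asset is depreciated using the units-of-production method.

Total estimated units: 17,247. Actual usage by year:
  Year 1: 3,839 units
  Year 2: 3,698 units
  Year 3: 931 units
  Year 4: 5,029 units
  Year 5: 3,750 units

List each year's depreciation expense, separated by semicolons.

$103,653; $99,846; $25,137; $135,783; $101,250

Depreciable base = $468,069 − $2,400 = $465,669.
Rate = $465,669 / 17,247 units = $27 per unit.
Year 1: 3,839 × $27 = $103,653. Book value $364,416.
Year 2: 3,698 × $27 = $99,846. Book value $264,570.
Year 3: 931 × $27 = $25,137. Book value $239,433.
Year 4: 5,029 × $27 = $135,783. Book value $103,650.
Year 5: 3,750 × $27 = $101,250. Book value $2,400.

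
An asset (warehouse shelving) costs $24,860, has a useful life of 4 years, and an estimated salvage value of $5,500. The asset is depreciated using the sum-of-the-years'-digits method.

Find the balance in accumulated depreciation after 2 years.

$13,552

Depreciable base = $24,860 − $5,500 = $19,360.
Sum of the years' digits = 4+3+2+1 = 10.
Year 1: $19,360 × 4/10 = $7,744. Book value $17,116.
Year 2: $19,360 × 3/10 = $5,808. Book value $11,308.
Accumulated through year 2 = $24,860 − $11,308 = $13,552.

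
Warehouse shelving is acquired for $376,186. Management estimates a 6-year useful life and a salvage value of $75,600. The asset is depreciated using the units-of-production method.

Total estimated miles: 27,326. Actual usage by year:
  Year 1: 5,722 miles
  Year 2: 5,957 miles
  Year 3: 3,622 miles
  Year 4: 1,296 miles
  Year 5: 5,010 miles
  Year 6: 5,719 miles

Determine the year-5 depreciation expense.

Depreciable base = $376,186 − $75,600 = $300,586.
Rate = $300,586 / 27,326 miles = $11 per mile.
Year 1: 5,722 × $11 = $62,942. Book value $313,244.
Year 2: 5,957 × $11 = $65,527. Book value $247,717.
Year 3: 3,622 × $11 = $39,842. Book value $207,875.
Year 4: 1,296 × $11 = $14,256. Book value $193,619.
Year 5: 5,010 × $11 = $55,110. Book value $138,509.

$55,110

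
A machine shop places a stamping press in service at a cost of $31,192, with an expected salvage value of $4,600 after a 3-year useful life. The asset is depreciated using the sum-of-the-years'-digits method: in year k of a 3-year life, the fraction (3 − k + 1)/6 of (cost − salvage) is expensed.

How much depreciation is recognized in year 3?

Depreciable base = $31,192 − $4,600 = $26,592.
Sum of the years' digits = 3+2+1 = 6.
Year 1: $26,592 × 3/6 = $13,296. Book value $17,896.
Year 2: $26,592 × 2/6 = $8,864. Book value $9,032.
Year 3: $26,592 × 1/6 = $4,432. Book value $4,600.

$4,432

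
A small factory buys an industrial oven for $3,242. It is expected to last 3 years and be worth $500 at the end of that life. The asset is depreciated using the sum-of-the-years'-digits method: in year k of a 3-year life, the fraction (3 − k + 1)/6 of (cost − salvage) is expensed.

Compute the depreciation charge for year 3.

$457

Depreciable base = $3,242 − $500 = $2,742.
Sum of the years' digits = 3+2+1 = 6.
Year 1: $2,742 × 3/6 = $1,371. Book value $1,871.
Year 2: $2,742 × 2/6 = $914. Book value $957.
Year 3: $2,742 × 1/6 = $457. Book value $500.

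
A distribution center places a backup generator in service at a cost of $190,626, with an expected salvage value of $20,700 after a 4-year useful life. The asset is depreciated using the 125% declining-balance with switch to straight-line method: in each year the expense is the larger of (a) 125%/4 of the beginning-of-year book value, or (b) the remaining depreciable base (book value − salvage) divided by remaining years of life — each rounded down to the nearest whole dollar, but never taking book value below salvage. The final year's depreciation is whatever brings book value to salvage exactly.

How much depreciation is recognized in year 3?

$34,700

Depreciable base = $190,626 − $20,700 = $169,926.
Year 1: DB = ⌊$190,626 × 125%/4⌋ = $59,570; SL = ⌊$169,926/4⌋ = $42,481 → take DB $59,570. Book value $131,056.
Year 2: DB = ⌊$131,056 × 125%/4⌋ = $40,955; SL = ⌊$110,356/3⌋ = $36,785 → take DB $40,955. Book value $90,101.
Year 3: DB = ⌊$90,101 × 125%/4⌋ = $28,156; SL = ⌊$69,401/2⌋ = $34,700 → take SL $34,700. Book value $55,401.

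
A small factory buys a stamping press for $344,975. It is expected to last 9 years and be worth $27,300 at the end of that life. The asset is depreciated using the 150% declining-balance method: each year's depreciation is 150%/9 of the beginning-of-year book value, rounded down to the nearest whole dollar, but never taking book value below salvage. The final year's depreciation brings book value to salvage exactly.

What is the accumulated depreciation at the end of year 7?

$248,696

Depreciable base = $344,975 − $27,300 = $317,675.
Year 1: ⌊$344,975 × 150%/9⌋ = $57,495. Book value $287,480.
Year 2: ⌊$287,480 × 150%/9⌋ = $47,913. Book value $239,567.
Year 3: ⌊$239,567 × 150%/9⌋ = $39,927. Book value $199,640.
Year 4: ⌊$199,640 × 150%/9⌋ = $33,273. Book value $166,367.
Year 5: ⌊$166,367 × 150%/9⌋ = $27,727. Book value $138,640.
Year 6: ⌊$138,640 × 150%/9⌋ = $23,106. Book value $115,534.
Year 7: ⌊$115,534 × 150%/9⌋ = $19,255. Book value $96,279.
Accumulated through year 7 = $344,975 − $96,279 = $248,696.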